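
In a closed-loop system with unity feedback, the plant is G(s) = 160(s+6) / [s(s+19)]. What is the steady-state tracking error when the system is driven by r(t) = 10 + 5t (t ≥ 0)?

One free integrator in G(s): this is a type 1 system. Treating each term separately:
  • 10: tracked with zero error.
  • 5t: e_ss = 5/K_v with K_v=960/19 → 19/192.
Total e_ss = 19/192.

19/192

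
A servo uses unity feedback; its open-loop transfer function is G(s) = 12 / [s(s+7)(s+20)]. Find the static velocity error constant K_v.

3/35

The open loop has one pole at the origin → type 1 system.
K_v = lim_{s→0} s·G(s) = 12 / (7·20) = 3/35.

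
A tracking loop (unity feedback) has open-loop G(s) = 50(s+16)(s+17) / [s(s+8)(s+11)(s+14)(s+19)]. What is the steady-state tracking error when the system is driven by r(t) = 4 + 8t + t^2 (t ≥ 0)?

G(s) has one factor of s in the denominator, so the system is type 1. Taking each input component in turn:
  • 4: tracked with zero error.
  • 8t: e_ss = 8/K_v with K_v=850/1463 → 5852/425.
  • t^2: a type-1 system cannot track it, e_ss → ∞.
The unbounded component dominates.

infinity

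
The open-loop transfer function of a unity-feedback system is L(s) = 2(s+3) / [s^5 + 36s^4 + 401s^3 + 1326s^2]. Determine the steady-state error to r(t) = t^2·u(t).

Factoring s^2 from the denominator leaves a polynomial with constant term 1326, so the system is type 2.
K_a = lim_{s→0} s^2·L(s) = 2·3 / 1326 = 1/221.
r(t) = t^2 gives R(s) = 2/s^3.
e_ss = 2/K_a = 2/(1/221) = 442.

442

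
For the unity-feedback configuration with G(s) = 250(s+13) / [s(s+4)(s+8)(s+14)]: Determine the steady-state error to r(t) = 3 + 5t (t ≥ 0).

224/325

The open loop has one pole at the origin → type 1 system. By superposition:
  • 3: tracked with zero error.
  • 5t: e_ss = 5/K_v with K_v=1625/224 → 224/325.
Total e_ss = 224/325.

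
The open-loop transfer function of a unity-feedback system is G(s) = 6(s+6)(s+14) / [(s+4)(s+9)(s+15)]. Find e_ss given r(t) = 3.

System type = 0 (no poles at s=0).
K_p = lim_{s→0} G(s) = 6·6·14 / (4·9·15) = 14/15.
e_ss = 3/(1 + K_p) = 3/(29/15) = 45/29.

45/29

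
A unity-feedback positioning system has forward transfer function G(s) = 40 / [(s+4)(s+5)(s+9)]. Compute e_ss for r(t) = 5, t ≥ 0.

System type = 0 (no poles at s=0).
K_p = lim_{s→0} G(s) = 40 / (4·5·9) = 2/9.
e_ss = 5/(1 + K_p) = 5/(11/9) = 45/11.

45/11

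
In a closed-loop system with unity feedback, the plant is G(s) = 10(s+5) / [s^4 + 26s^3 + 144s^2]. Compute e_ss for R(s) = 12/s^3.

Factoring s^2 from the denominator leaves a polynomial with constant term 144, so the system is type 2.
K_a = lim_{s→0} s^2·G(s) = 10·5 / 144 = 25/72.
r(t) = 6t^2 gives R(s) = 12/s^3.
e_ss = 12/K_a = 12/(25/72) = 34.56.

34.56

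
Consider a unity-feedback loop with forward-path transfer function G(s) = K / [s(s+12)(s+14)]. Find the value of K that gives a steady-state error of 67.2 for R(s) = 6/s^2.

One free integrator in G(s): this is a type 1 system.
K_v = lim_{s→0} s·G(s) = K / (12·14) = (1/168)·K.
e_ss = 6/K_v = 67.2 ⇒ K_v = 5/56 ⇒ K = (5/56)/(1/168) = 15.

15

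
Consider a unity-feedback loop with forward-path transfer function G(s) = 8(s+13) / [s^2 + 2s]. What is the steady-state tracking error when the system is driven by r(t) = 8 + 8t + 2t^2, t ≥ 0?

infinity

The denominator has no term below 2s — 1 pole at s=0, type 1. Taking each input component in turn:
  • 8: tracked with zero error.
  • 8t: e_ss = 8/K_v with K_v=52 → 2/13.
  • 2t^2: a type-1 system cannot track it, e_ss → ∞.
The unbounded component dominates.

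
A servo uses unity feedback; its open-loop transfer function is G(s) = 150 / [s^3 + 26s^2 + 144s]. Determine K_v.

25/24

Lowest-order denominator term is 144s, so the open loop has 1 pole at the origin → type 1 system.
K_v = lim_{s→0} s·G(s) = 150 / 144 = 25/24.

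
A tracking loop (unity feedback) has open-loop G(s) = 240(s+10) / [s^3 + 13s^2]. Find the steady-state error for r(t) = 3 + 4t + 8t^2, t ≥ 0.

Factoring s^2 from the denominator leaves a polynomial with constant term 13, so the system is type 2. Taking each input component in turn:
  • 3: tracked with zero error.
  • 4t: tracked with zero error.
  • 8t^2: e_ss = 16/K_a with K_a=2400/13 → 13/150.
Total e_ss = 13/150.

13/150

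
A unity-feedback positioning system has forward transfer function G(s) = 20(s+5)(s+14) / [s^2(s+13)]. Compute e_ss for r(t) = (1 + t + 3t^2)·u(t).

Two free integrators in G(s): this is a type 2 system. By superposition:
  • 1: tracked with zero error.
  • t: tracked with zero error.
  • 3t^2: e_ss = 6/K_a with K_a=1400/13 → 39/700.
Total e_ss = 39/700.

39/700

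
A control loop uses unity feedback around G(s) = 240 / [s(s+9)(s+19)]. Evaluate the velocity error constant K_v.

80/57

G(s) has one factor of s in the denominator, so the system is type 1.
K_v = lim_{s→0} s·G(s) = 240 / (9·19) = 80/57.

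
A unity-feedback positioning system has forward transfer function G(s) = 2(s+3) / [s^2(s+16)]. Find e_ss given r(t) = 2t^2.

System type = 2 (two poles at s=0).
K_a = lim_{s→0} s^2·G(s) = 2·3 / (16) = 0.375.
r(t) = 2t^2 gives R(s) = 4/s^3.
e_ss = 4/K_a = 4/0.375 = 32/3.

32/3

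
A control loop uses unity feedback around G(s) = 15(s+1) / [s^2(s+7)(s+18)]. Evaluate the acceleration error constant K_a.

5/42

The open loop has two poles at the origin → type 2 system.
K_a = lim_{s→0} s^2·G(s) = 15·1 / (7·18) = 5/42.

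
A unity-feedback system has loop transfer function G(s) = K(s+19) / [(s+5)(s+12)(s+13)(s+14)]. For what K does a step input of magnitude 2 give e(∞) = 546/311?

System type = 0 (no poles at s=0).
K_p = lim_{s→0} G(s) = K·19 / (5·12·13·14) = (19/10920)·K.
e_ss = 2/(1 + K_p) = 546/311 ⇒ 1 + (19/10920)·K = 311/273 ⇒ K = 80.

80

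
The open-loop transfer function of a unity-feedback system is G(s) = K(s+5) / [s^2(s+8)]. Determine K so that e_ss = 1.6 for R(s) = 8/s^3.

8

System type = 2 (two poles at s=0).
K_a = lim_{s→0} s^2·G(s) = K·5 / (8) = 0.625·K.
e_ss = 8/K_a = 1.6 ⇒ K_a = 5 ⇒ K = 5/0.625 = 8.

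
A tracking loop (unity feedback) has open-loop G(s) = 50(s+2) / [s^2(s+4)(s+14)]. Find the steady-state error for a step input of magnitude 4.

G(s) has two factors of s in the denominator, so the system is type 2.
K_p = ∞ for a type-2 system; e_ss to a step is zero.

0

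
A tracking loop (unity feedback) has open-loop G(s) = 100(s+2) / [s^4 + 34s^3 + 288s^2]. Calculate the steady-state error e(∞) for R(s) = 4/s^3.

Lowest-order denominator term is 288s^2, so the open loop has 2 poles at the origin → type 2 system.
K_a = lim_{s→0} s^2·G(s) = 100·2 / 288 = 25/36.
r(t) = 2t^2 gives R(s) = 4/s^3.
e_ss = 4/K_a = 4/(25/36) = 5.76.

5.76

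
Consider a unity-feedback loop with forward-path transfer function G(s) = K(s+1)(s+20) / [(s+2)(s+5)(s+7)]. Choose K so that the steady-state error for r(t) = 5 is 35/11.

2

No free integrators in G(s): this is a type 0 system.
K_p = lim_{s→0} G(s) = K·1·20 / (2·5·7) = (2/7)·K.
e_ss = 5/(1 + K_p) = 35/11 ⇒ 1 + (2/7)·K = 11/7 ⇒ K = 2.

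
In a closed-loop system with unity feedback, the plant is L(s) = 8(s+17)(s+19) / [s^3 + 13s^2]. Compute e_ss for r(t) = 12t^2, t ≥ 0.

39/323

Lowest-order denominator term is 13s^2, so the open loop has 2 poles at the origin → type 2 system.
K_a = lim_{s→0} s^2·L(s) = 8·17·19 / 13 = 2584/13.
r(t) = 12t^2 gives R(s) = 24/s^3.
e_ss = 24/K_a = 24/(2584/13) = 39/323.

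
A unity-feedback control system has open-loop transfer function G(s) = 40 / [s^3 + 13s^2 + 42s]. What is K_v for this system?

20/21

Lowest-order denominator term is 42s, so the open loop has 1 pole at the origin → type 1 system.
K_v = lim_{s→0} s·G(s) = 40 / 42 = 20/21.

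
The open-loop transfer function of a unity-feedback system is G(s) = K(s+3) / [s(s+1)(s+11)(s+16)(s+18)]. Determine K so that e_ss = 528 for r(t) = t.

The open loop has one pole at the origin → type 1 system.
K_v = lim_{s→0} s·G(s) = K·3 / (1·11·16·18) = (1/1056)·K.
e_ss = 1/K_v = 528 ⇒ K_v = 1/528 ⇒ K = (1/528)/(1/1056) = 2.

2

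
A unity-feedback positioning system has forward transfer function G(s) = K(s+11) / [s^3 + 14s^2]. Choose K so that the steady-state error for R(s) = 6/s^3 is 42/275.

Factoring s^2 from the denominator leaves a polynomial with constant term 14, so the system is type 2.
K_a = lim_{s→0} s^2·G(s) = K·11 / 14 = (11/14)·K.
e_ss = 6/K_a = 42/275 ⇒ K_a = 275/7 ⇒ K = (275/7)/(11/14) = 50.

50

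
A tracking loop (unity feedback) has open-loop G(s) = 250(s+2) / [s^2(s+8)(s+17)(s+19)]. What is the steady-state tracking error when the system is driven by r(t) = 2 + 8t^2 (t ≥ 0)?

82.688

The open loop has two poles at the origin → type 2 system. Treating each term separately:
  • 2: tracked with zero error.
  • 8t^2: e_ss = 16/K_a with K_a=125/646 → 82.688.
Total e_ss = 82.688.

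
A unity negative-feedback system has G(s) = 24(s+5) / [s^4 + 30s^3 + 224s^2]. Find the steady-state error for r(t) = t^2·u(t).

Factoring s^2 from the denominator leaves a polynomial with constant term 224, so the system is type 2.
K_a = lim_{s→0} s^2·G(s) = 24·5 / 224 = 15/28.
r(t) = t^2 gives R(s) = 2/s^3.
e_ss = 2/K_a = 2/(15/28) = 56/15.

56/15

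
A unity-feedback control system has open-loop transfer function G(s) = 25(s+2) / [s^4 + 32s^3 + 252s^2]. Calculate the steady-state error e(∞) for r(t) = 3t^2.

The denominator has no term below 252s^2 — 2 poles at s=0, type 2.
K_a = lim_{s→0} s^2·G(s) = 25·2 / 252 = 25/126.
r(t) = 3t^2 gives R(s) = 6/s^3.
e_ss = 6/K_a = 6/(25/126) = 30.24.

30.24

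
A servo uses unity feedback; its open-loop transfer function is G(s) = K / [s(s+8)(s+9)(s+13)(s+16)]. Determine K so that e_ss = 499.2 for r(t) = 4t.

The open loop has one pole at the origin → type 1 system.
K_v = lim_{s→0} s·G(s) = K / (8·9·13·16) = (1/14976)·K.
e_ss = 4/K_v = 499.2 ⇒ K_v = 5/624 ⇒ K = (5/624)/(1/14976) = 120.

120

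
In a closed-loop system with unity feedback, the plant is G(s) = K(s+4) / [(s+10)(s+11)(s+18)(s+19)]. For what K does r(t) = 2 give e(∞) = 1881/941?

System type = 0 (no poles at s=0).
K_p = lim_{s→0} G(s) = K·4 / (10·11·18·19) = (1/9405)·K.
e_ss = 2/(1 + K_p) = 1881/941 ⇒ 1 + (1/9405)·K = 1882/1881 ⇒ K = 5.

5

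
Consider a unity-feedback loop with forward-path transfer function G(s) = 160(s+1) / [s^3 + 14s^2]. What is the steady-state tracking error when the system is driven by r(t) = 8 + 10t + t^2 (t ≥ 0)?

Lowest-order denominator term is 14s^2, so the open loop has 2 poles at the origin → type 2 system. Treating each term separately:
  • 8: tracked with zero error.
  • 10t: tracked with zero error.
  • t^2: e_ss = 2/K_a with K_a=80/7 → 0.175.
Total e_ss = 0.175.

0.175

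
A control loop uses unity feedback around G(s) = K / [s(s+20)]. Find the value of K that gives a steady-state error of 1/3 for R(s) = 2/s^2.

120

G(s) has one factor of s in the denominator, so the system is type 1.
K_v = lim_{s→0} s·G(s) = K / (20) = 0.05·K.
e_ss = 2/K_v = 1/3 ⇒ K_v = 6 ⇒ K = 6/0.05 = 120.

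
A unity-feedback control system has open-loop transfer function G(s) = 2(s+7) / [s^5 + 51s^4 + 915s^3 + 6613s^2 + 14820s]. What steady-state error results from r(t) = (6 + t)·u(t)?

7410/7

Factoring s from the denominator leaves a polynomial with constant term 14820, so the system is type 1. By superposition:
  • 6: tracked with zero error.
  • t: e_ss = 1/K_v with K_v=7/7410 → 7410/7.
Total e_ss = 7410/7.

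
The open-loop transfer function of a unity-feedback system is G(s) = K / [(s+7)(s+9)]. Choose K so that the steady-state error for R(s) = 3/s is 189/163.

100

G(s) has no factors of s in the denominator, so the system is type 0.
K_p = lim_{s→0} G(s) = K / (7·9) = (1/63)·K.
e_ss = 3/(1 + K_p) = 189/163 ⇒ 1 + (1/63)·K = 163/63 ⇒ K = 100.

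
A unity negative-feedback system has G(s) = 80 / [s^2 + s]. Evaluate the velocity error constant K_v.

Lowest-order denominator term is s, so the open loop has 1 pole at the origin → type 1 system.
K_v = lim_{s→0} s·G(s) = 80 / 1 = 80.

80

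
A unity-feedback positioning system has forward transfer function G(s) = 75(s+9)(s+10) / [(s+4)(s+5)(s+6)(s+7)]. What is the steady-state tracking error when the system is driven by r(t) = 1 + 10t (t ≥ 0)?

infinity

System type = 0 (no poles at s=0). Treating each term separately:
  • 1: e_ss = 1/(1+K_p) with K_p=225/28 → 28/253.
  • 10t: a type-0 system cannot track it, e_ss → ∞.
The unbounded component dominates.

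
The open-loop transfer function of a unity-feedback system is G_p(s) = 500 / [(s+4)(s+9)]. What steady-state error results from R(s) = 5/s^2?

System type = 0 (no poles at s=0).
For a type-0 system K_v = 0, so e_ss to a ramp input is unbounded.

infinity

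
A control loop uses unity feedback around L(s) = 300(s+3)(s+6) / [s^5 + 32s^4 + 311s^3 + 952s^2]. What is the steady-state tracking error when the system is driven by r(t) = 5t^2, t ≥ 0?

Factoring s^2 from the denominator leaves a polynomial with constant term 952, so the system is type 2.
K_a = lim_{s→0} s^2·L(s) = 300·3·6 / 952 = 675/119.
r(t) = 5t^2 gives R(s) = 10/s^3.
e_ss = 10/K_a = 10/(675/119) = 238/135.

238/135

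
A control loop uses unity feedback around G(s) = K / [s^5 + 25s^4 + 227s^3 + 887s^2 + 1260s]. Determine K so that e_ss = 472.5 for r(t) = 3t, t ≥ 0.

8

The denominator has no term below 1260s — 1 pole at s=0, type 1.
K_v = lim_{s→0} s·G(s) = K / 1260 = (1/1260)·K.
e_ss = 3/K_v = 472.5 ⇒ K_v = 2/315 ⇒ K = (2/315)/(1/1260) = 8.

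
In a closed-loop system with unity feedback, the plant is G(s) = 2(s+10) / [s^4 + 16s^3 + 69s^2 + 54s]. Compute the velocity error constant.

10/27

Lowest-order denominator term is 54s, so the open loop has 1 pole at the origin → type 1 system.
K_v = lim_{s→0} s·G(s) = 2·10 / 54 = 10/27.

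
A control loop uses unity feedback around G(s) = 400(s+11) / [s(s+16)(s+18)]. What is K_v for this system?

One free integrator in G(s): this is a type 1 system.
K_v = lim_{s→0} s·G(s) = 400·11 / (16·18) = 275/18.

275/18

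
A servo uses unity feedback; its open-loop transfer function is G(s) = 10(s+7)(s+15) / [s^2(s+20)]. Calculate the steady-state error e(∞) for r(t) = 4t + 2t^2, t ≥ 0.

System type = 2 (two poles at s=0). Treating each term separately:
  • 4t: tracked with zero error.
  • 2t^2: e_ss = 4/K_a with K_a=52.5 → 8/105.
Total e_ss = 8/105.

8/105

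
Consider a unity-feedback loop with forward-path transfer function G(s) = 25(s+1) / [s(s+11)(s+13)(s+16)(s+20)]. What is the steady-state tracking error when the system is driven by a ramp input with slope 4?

7321.6

System type = 1 (one pole at s=0).
K_v = lim_{s→0} s·G(s) = 25·1 / (11·13·16·20) = 5/9152.
e_ss = 4/K_v = 4/(5/9152) = 7321.6.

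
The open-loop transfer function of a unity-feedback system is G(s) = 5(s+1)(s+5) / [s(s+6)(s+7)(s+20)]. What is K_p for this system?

K_p = lim_{s→0} G(s); with 1 pole at the origin the limit diverges, so K_p = ∞.

infinity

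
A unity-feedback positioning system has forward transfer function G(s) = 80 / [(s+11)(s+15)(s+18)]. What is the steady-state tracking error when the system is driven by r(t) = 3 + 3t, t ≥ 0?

The open loop has no poles at the origin → type 0 system. By superposition:
  • 3: e_ss = 3/(1+K_p) with K_p=8/297 → 891/305.
  • 3t: a type-0 system cannot track it, e_ss → ∞.
The unbounded component dominates.

infinity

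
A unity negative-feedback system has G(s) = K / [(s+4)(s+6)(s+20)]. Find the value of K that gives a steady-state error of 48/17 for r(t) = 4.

200

The open loop has no poles at the origin → type 0 system.
K_p = lim_{s→0} G(s) = K / (4·6·20) = (1/480)·K.
e_ss = 4/(1 + K_p) = 48/17 ⇒ 1 + (1/480)·K = 17/12 ⇒ K = 200.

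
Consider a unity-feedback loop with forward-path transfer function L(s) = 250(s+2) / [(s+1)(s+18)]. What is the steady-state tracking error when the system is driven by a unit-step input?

9/259

L(s) has no factors of s in the denominator, so the system is type 0.
K_p = lim_{s→0} L(s) = 250·2 / (1·18) = 250/9.
e_ss = 1/(1 + K_p) = 1/(259/9) = 9/259.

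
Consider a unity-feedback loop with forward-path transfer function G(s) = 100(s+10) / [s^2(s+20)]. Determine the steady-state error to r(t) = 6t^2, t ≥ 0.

0.24

Two free integrators in G(s): this is a type 2 system.
K_a = lim_{s→0} s^2·G(s) = 100·10 / (20) = 50.
r(t) = 6t^2 gives R(s) = 12/s^3.
e_ss = 12/K_a = 12/50 = 0.24.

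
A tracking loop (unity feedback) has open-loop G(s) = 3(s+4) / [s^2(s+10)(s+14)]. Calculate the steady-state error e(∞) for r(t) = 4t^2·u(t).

The open loop has two poles at the origin → type 2 system.
K_a = lim_{s→0} s^2·G(s) = 3·4 / (10·14) = 3/35.
r(t) = 4t^2 gives R(s) = 8/s^3.
e_ss = 8/K_a = 8/(3/35) = 280/3.

280/3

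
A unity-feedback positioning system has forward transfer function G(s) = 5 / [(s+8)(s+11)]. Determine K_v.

The open loop has no poles at the origin → type 0 system.
K_v = lim_{s→0} s·G(s) = 0 (the extra factor of s kills the finite limit).

0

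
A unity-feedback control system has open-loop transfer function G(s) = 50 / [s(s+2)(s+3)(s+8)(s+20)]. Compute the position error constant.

K_p = lim_{s→0} G(s); with 1 pole at the origin the limit diverges, so K_p = ∞.

infinity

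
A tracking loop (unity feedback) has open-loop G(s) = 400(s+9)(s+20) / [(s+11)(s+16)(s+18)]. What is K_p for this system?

250/11

The open loop has no poles at the origin → type 0 system.
K_p = lim_{s→0} G(s) = 400·9·20 / (11·16·18) = 250/11.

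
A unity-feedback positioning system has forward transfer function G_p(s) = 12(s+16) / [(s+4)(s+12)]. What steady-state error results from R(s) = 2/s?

0.4

G_p(s) has no factors of s in the denominator, so the system is type 0.
K_p = lim_{s→0} G_p(s) = 12·16 / (4·12) = 4.
e_ss = 2/(1 + K_p) = 2/5 = 0.4.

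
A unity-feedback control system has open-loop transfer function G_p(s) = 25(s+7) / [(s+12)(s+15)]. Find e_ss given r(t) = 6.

216/71

System type = 0 (no poles at s=0).
K_p = lim_{s→0} G_p(s) = 25·7 / (12·15) = 35/36.
e_ss = 6/(1 + K_p) = 6/(71/36) = 216/71.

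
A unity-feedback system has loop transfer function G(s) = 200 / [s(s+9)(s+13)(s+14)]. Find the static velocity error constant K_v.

100/819

The open loop has one pole at the origin → type 1 system.
K_v = lim_{s→0} s·G(s) = 200 / (9·13·14) = 100/819.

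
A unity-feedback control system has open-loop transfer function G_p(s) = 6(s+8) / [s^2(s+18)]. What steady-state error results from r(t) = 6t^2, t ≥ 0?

4.5

System type = 2 (two poles at s=0).
K_a = lim_{s→0} s^2·G_p(s) = 6·8 / (18) = 8/3.
r(t) = 6t^2 gives R(s) = 12/s^3.
e_ss = 12/K_a = 12/(8/3) = 4.5.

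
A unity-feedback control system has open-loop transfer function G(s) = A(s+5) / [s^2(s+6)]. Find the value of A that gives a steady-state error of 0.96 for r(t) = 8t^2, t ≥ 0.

G(s) has two factors of s in the denominator, so the system is type 2.
K_a = lim_{s→0} s^2·G(s) = A·5 / (6) = (5/6)·A.
e_ss = 16/K_a = 0.96 ⇒ K_a = 50/3 ⇒ A = (50/3)/(5/6) = 20.

20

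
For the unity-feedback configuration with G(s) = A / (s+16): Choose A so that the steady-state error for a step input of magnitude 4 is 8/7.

40

System type = 0 (no poles at s=0).
K_p = lim_{s→0} G(s) = A / (16) = 0.0625·A.
e_ss = 4/(1 + K_p) = 8/7 ⇒ 1 + 0.0625·A = 3.5 ⇒ A = 40.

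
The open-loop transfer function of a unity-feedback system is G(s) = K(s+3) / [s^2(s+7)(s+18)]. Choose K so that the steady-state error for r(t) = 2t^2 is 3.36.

50

Two free integrators in G(s): this is a type 2 system.
K_a = lim_{s→0} s^2·G(s) = K·3 / (7·18) = (1/42)·K.
e_ss = 4/K_a = 3.36 ⇒ K_a = 25/21 ⇒ K = (25/21)/(1/42) = 50.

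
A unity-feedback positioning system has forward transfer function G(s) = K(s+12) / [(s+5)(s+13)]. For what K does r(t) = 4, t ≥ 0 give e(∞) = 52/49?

No free integrators in G(s): this is a type 0 system.
K_p = lim_{s→0} G(s) = K·12 / (5·13) = (12/65)·K.
e_ss = 4/(1 + K_p) = 52/49 ⇒ 1 + (12/65)·K = 49/13 ⇒ K = 15.

15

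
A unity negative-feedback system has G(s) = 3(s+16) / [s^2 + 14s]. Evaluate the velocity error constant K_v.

The denominator has no term below 14s — 1 pole at s=0, type 1.
K_v = lim_{s→0} s·G(s) = 3·16 / 14 = 24/7.

24/7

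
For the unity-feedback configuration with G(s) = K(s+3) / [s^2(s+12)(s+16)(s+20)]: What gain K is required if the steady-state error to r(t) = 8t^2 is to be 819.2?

25

Two free integrators in G(s): this is a type 2 system.
K_a = lim_{s→0} s^2·G(s) = K·3 / (12·16·20) = (1/1280)·K.
e_ss = 16/K_a = 819.2 ⇒ K_a = 5/256 ⇒ K = (5/256)/(1/1280) = 25.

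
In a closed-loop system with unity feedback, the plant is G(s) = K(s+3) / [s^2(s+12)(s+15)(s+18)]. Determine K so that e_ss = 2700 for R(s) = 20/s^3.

8

The open loop has two poles at the origin → type 2 system.
K_a = lim_{s→0} s^2·G(s) = K·3 / (12·15·18) = (1/1080)·K.
e_ss = 20/K_a = 2700 ⇒ K_a = 1/135 ⇒ K = (1/135)/(1/1080) = 8.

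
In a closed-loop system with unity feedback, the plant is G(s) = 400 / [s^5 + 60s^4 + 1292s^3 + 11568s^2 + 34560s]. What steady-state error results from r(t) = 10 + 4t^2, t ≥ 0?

The denominator has no term below 34560s — 1 pole at s=0, type 1. By superposition:
  • 10: tracked with zero error.
  • 4t^2: a type-1 system cannot track it, e_ss → ∞.
The unbounded component dominates.

infinity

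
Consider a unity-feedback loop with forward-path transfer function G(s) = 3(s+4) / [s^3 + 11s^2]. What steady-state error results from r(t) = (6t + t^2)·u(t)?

11/6

Lowest-order denominator term is 11s^2, so the open loop has 2 poles at the origin → type 2 system. By superposition:
  • 6t: tracked with zero error.
  • t^2: e_ss = 2/K_a with K_a=12/11 → 11/6.
Total e_ss = 11/6.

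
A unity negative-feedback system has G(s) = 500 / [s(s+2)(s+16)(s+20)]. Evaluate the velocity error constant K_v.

25/32

System type = 1 (one pole at s=0).
K_v = lim_{s→0} s·G(s) = 500 / (2·16·20) = 25/32.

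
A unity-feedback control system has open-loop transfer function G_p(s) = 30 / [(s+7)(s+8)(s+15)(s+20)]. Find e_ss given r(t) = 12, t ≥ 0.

2240/187

No free integrators in G_p(s): this is a type 0 system.
K_p = lim_{s→0} G_p(s) = 30 / (7·8·15·20) = 1/560.
e_ss = 12/(1 + K_p) = 12/(561/560) = 2240/187.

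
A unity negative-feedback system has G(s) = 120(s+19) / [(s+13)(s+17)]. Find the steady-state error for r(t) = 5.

1105/2501

The open loop has no poles at the origin → type 0 system.
K_p = lim_{s→0} G(s) = 120·19 / (13·17) = 2280/221.
e_ss = 5/(1 + K_p) = 5/(2501/221) = 1105/2501.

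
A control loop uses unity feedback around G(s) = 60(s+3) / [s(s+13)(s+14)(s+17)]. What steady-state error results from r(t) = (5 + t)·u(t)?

The open loop has one pole at the origin → type 1 system. Taking each input component in turn:
  • 5: tracked with zero error.
  • t: e_ss = 1/K_v with K_v=90/1547 → 1547/90.
Total e_ss = 1547/90.

1547/90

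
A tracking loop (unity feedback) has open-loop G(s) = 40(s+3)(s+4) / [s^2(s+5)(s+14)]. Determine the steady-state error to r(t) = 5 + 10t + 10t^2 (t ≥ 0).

Two free integrators in G(s): this is a type 2 system. Taking each input component in turn:
  • 5: tracked with zero error.
  • 10t: tracked with zero error.
  • 10t^2: e_ss = 20/K_a with K_a=48/7 → 35/12.
Total e_ss = 35/12.

35/12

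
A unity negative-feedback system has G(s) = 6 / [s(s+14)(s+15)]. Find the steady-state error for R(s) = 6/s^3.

infinity

One free integrator in G(s): this is a type 1 system.
For a type-1 system K_a = 0, so e_ss to a parabolic input is unbounded.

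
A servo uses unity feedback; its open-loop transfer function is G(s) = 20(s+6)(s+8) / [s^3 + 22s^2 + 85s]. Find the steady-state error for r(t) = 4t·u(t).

The denominator has no term below 85s — 1 pole at s=0, type 1.
K_v = lim_{s→0} s·G(s) = 20·6·8 / 85 = 192/17.
e_ss = 4/K_v = 4/(192/17) = 17/48.

17/48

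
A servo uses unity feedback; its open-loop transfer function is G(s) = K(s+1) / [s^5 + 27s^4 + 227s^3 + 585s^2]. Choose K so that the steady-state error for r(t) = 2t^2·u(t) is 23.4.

The denominator has no term below 585s^2 — 2 poles at s=0, type 2.
K_a = lim_{s→0} s^2·G(s) = K·1 / 585 = (1/585)·K.
e_ss = 4/K_a = 23.4 ⇒ K_a = 20/117 ⇒ K = (20/117)/(1/585) = 100.

100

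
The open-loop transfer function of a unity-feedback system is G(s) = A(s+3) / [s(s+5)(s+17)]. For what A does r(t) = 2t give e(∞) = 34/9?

15

The open loop has one pole at the origin → type 1 system.
K_v = lim_{s→0} s·G(s) = A·3 / (5·17) = (3/85)·A.
e_ss = 2/K_v = 34/9 ⇒ K_v = 9/17 ⇒ A = (9/17)/(3/85) = 15.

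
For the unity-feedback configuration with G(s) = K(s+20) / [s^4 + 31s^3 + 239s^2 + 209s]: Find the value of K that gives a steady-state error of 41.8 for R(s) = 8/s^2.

Lowest-order denominator term is 209s, so the open loop has 1 pole at the origin → type 1 system.
K_v = lim_{s→0} s·G(s) = K·20 / 209 = (20/209)·K.
e_ss = 8/K_v = 41.8 ⇒ K_v = 40/209 ⇒ K = (40/209)/(20/209) = 2.

2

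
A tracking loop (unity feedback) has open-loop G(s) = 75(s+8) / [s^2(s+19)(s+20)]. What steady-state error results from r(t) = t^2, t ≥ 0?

19/15

System type = 2 (two poles at s=0).
K_a = lim_{s→0} s^2·G(s) = 75·8 / (19·20) = 30/19.
r(t) = t^2 gives R(s) = 2/s^3.
e_ss = 2/K_a = 2/(30/19) = 19/15.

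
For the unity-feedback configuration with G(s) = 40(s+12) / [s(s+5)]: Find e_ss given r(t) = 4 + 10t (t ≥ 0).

5/48

G(s) has one factor of s in the denominator, so the system is type 1. Treating each term separately:
  • 4: tracked with zero error.
  • 10t: e_ss = 10/K_v with K_v=96 → 5/48.
Total e_ss = 5/48.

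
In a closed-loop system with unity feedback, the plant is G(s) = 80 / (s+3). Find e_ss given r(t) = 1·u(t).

No free integrators in G(s): this is a type 0 system.
K_p = lim_{s→0} G(s) = 80 / (3) = 80/3.
e_ss = 1/(1 + K_p) = 1/(83/3) = 3/83.

3/83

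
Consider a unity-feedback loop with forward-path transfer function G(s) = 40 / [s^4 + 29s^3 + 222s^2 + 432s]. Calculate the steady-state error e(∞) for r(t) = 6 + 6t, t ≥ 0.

The denominator has no term below 432s — 1 pole at s=0, type 1. By superposition:
  • 6: tracked with zero error.
  • 6t: e_ss = 6/K_v with K_v=5/54 → 64.8.
Total e_ss = 64.8.

64.8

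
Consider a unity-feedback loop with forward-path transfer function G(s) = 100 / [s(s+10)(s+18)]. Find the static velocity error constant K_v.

5/9

G(s) has one factor of s in the denominator, so the system is type 1.
K_v = lim_{s→0} s·G(s) = 100 / (10·18) = 5/9.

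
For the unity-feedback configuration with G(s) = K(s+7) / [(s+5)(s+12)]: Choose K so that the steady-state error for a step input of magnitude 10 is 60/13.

10

G(s) has no factors of s in the denominator, so the system is type 0.
K_p = lim_{s→0} G(s) = K·7 / (5·12) = (7/60)·K.
e_ss = 10/(1 + K_p) = 60/13 ⇒ 1 + (7/60)·K = 13/6 ⇒ K = 10.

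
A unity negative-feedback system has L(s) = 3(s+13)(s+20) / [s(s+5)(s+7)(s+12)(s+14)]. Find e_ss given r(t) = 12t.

One free integrator in L(s): this is a type 1 system.
K_v = lim_{s→0} s·L(s) = 3·13·20 / (5·7·12·14) = 13/98.
e_ss = 12/K_v = 12/(13/98) = 1176/13.

1176/13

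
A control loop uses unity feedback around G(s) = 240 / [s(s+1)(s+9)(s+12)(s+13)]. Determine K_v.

The open loop has one pole at the origin → type 1 system.
K_v = lim_{s→0} s·G(s) = 240 / (1·9·12·13) = 20/117.

20/117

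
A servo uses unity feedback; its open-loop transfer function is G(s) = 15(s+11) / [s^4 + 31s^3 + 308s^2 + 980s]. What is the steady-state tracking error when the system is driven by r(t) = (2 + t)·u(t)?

Factoring s from the denominator leaves a polynomial with constant term 980, so the system is type 1. By superposition:
  • 2: tracked with zero error.
  • t: e_ss = 1/K_v with K_v=33/196 → 196/33.
Total e_ss = 196/33.

196/33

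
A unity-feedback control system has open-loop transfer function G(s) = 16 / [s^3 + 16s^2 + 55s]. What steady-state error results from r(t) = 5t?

17.1875

Lowest-order denominator term is 55s, so the open loop has 1 pole at the origin → type 1 system.
K_v = lim_{s→0} s·G(s) = 16 / 55 = 16/55.
e_ss = 5/K_v = 5/(16/55) = 17.1875.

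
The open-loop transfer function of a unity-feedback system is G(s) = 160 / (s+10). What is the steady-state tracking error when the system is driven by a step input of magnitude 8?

G(s) has no factors of s in the denominator, so the system is type 0.
K_p = lim_{s→0} G(s) = 160 / (10) = 16.
e_ss = 8/(1 + K_p) = 8/17.

8/17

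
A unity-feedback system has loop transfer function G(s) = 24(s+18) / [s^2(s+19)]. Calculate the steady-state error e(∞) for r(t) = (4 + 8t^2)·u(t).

19/27

System type = 2 (two poles at s=0). Taking each input component in turn:
  • 4: tracked with zero error.
  • 8t^2: e_ss = 16/K_a with K_a=432/19 → 19/27.
Total e_ss = 19/27.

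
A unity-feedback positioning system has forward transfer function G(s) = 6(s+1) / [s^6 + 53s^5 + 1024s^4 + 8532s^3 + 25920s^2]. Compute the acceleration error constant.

1/4320

Lowest-order denominator term is 25920s^2, so the open loop has 2 poles at the origin → type 2 system.
K_a = lim_{s→0} s^2·G(s) = 6·1 / 25920 = 1/4320.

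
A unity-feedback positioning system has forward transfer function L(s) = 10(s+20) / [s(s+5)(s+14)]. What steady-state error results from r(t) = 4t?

System type = 1 (one pole at s=0).
K_v = lim_{s→0} s·L(s) = 10·20 / (5·14) = 20/7.
e_ss = 4/K_v = 4/(20/7) = 1.4.

1.4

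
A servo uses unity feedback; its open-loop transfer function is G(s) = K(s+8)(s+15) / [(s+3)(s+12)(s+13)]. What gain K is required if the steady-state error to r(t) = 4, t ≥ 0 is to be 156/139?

10

No free integrators in G(s): this is a type 0 system.
K_p = lim_{s→0} G(s) = K·8·15 / (3·12·13) = (10/39)·K.
e_ss = 4/(1 + K_p) = 156/139 ⇒ 1 + (10/39)·K = 139/39 ⇒ K = 10.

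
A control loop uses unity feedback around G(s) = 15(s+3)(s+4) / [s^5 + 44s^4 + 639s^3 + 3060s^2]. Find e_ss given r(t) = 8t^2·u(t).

272

The denominator has no term below 3060s^2 — 2 poles at s=0, type 2.
K_a = lim_{s→0} s^2·G(s) = 15·3·4 / 3060 = 1/17.
r(t) = 8t^2 gives R(s) = 16/s^3.
e_ss = 16/K_a = 16/(1/17) = 272.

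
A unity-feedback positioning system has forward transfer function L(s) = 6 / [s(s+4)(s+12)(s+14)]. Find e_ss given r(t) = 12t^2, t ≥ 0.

infinity

L(s) has one factor of s in the denominator, so the system is type 1.
K_a = lim_{s→0} s^2·L(s) = 0; the steady-state error to this parabolic input grows without bound.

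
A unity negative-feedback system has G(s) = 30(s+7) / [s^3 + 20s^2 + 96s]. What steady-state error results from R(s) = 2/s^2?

32/35

Lowest-order denominator term is 96s, so the open loop has 1 pole at the origin → type 1 system.
K_v = lim_{s→0} s·G(s) = 30·7 / 96 = 2.1875.
e_ss = 2/K_v = 2/2.1875 = 32/35.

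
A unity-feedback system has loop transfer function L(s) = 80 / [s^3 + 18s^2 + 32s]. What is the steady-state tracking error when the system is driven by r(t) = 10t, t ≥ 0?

4

Lowest-order denominator term is 32s, so the open loop has 1 pole at the origin → type 1 system.
K_v = lim_{s→0} s·L(s) = 80 / 32 = 2.5.
e_ss = 10/K_v = 10/2.5 = 4.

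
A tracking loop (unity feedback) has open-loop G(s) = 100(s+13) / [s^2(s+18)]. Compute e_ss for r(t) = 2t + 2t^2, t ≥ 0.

18/325

System type = 2 (two poles at s=0). Treating each term separately:
  • 2t: tracked with zero error.
  • 2t^2: e_ss = 4/K_a with K_a=650/9 → 18/325.
Total e_ss = 18/325.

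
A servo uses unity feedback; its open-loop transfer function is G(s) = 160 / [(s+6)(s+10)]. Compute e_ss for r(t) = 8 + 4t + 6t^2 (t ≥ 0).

infinity

No free integrators in G(s): this is a type 0 system. Taking each input component in turn:
  • 8: e_ss = 8/(1+K_p) with K_p=8/3 → 24/11.
  • 4t: a type-0 system cannot track it, e_ss → ∞.
  • 6t^2: a type-0 system cannot track it, e_ss → ∞.
The unbounded component dominates.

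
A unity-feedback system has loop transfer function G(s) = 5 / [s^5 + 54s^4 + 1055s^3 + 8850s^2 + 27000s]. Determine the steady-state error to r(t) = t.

5400

Factoring s from the denominator leaves a polynomial with constant term 27000, so the system is type 1.
K_v = lim_{s→0} s·G(s) = 5 / 27000 = 1/5400.
e_ss = 1/K_v = 1/(1/5400) = 5400.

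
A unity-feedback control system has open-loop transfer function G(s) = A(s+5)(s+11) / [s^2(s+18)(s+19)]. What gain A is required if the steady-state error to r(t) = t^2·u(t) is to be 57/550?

Two free integrators in G(s): this is a type 2 system.
K_a = lim_{s→0} s^2·G(s) = A·5·11 / (18·19) = (55/342)·A.
e_ss = 2/K_a = 57/550 ⇒ K_a = 1100/57 ⇒ A = (1100/57)/(55/342) = 120.

120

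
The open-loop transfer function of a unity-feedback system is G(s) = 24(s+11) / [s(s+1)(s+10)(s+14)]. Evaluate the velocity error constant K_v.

One free integrator in G(s): this is a type 1 system.
K_v = lim_{s→0} s·G(s) = 24·11 / (1·10·14) = 66/35.

66/35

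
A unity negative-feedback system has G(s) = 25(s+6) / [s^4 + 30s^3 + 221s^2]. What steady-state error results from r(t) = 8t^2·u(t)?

1768/75

The denominator has no term below 221s^2 — 2 poles at s=0, type 2.
K_a = lim_{s→0} s^2·G(s) = 25·6 / 221 = 150/221.
r(t) = 8t^2 gives R(s) = 16/s^3.
e_ss = 16/K_a = 16/(150/221) = 1768/75.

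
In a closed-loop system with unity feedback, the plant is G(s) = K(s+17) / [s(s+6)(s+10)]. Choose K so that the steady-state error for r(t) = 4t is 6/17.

One free integrator in G(s): this is a type 1 system.
K_v = lim_{s→0} s·G(s) = K·17 / (6·10) = (17/60)·K.
e_ss = 4/K_v = 6/17 ⇒ K_v = 34/3 ⇒ K = (34/3)/(17/60) = 40.

40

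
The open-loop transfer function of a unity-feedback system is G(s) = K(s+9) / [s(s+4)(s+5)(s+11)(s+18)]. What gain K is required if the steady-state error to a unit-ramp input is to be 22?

System type = 1 (one pole at s=0).
K_v = lim_{s→0} s·G(s) = K·9 / (4·5·11·18) = (1/440)·K.
e_ss = 1/K_v = 22 ⇒ K_v = 1/22 ⇒ K = (1/22)/(1/440) = 20.

20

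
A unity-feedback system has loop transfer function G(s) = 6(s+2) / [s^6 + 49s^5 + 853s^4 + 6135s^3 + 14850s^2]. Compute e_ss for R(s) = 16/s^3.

Lowest-order denominator term is 14850s^2, so the open loop has 2 poles at the origin → type 2 system.
K_a = lim_{s→0} s^2·G(s) = 6·2 / 14850 = 2/2475.
r(t) = 8t^2 gives R(s) = 16/s^3.
e_ss = 16/K_a = 16/(2/2475) = 19800.

19800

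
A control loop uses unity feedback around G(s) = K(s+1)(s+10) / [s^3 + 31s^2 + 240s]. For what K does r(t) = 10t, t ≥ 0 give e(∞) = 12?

20

Factoring s from the denominator leaves a polynomial with constant term 240, so the system is type 1.
K_v = lim_{s→0} s·G(s) = K·1·10 / 240 = (1/24)·K.
e_ss = 10/K_v = 12 ⇒ K_v = 5/6 ⇒ K = (5/6)/(1/24) = 20.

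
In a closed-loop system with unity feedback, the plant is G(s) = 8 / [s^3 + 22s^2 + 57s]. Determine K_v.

Factoring s from the denominator leaves a polynomial with constant term 57, so the system is type 1.
K_v = lim_{s→0} s·G(s) = 8 / 57 = 8/57.

8/57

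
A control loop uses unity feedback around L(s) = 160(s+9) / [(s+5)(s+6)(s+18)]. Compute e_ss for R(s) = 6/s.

L(s) has no factors of s in the denominator, so the system is type 0.
K_p = lim_{s→0} L(s) = 160·9 / (5·6·18) = 8/3.
e_ss = 6/(1 + K_p) = 6/(11/3) = 18/11.

18/11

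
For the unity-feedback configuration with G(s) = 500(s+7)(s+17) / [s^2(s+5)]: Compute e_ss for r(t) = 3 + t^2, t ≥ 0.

G(s) has two factors of s in the denominator, so the system is type 2. Taking each input component in turn:
  • 3: tracked with zero error.
  • t^2: e_ss = 2/K_a with K_a=11900 → 1/5950.
Total e_ss = 1/5950.

1/5950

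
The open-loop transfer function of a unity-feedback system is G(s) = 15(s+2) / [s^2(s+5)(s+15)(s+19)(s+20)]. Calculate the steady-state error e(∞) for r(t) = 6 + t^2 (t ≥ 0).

Two free integrators in G(s): this is a type 2 system. Treating each term separately:
  • 6: tracked with zero error.
  • t^2: e_ss = 2/K_a with K_a=1/950 → 1900.
Total e_ss = 1900.

1900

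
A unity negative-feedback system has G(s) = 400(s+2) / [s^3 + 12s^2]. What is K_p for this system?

infinity

K_p = lim_{s→0} G(s); with 2 poles at the origin the limit diverges, so K_p = ∞.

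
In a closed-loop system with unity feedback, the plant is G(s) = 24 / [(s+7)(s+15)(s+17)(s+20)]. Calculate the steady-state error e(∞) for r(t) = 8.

23800/2977

G(s) has no factors of s in the denominator, so the system is type 0.
K_p = lim_{s→0} G(s) = 24 / (7·15·17·20) = 2/2975.
e_ss = 8/(1 + K_p) = 8/(2977/2975) = 23800/2977.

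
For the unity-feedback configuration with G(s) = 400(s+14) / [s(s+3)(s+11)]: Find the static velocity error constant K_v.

System type = 1 (one pole at s=0).
K_v = lim_{s→0} s·G(s) = 400·14 / (3·11) = 5600/33.

5600/33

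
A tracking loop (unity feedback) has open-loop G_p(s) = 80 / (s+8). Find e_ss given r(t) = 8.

8/11

No free integrators in G_p(s): this is a type 0 system.
K_p = lim_{s→0} G_p(s) = 80 / (8) = 10.
e_ss = 8/(1 + K_p) = 8/11.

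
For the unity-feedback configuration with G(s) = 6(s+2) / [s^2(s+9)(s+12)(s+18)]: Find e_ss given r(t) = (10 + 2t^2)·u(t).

Two free integrators in G(s): this is a type 2 system. Taking each input component in turn:
  • 10: tracked with zero error.
  • 2t^2: e_ss = 4/K_a with K_a=1/162 → 648.
Total e_ss = 648.

648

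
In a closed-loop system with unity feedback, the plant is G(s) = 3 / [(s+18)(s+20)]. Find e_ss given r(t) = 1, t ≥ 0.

System type = 0 (no poles at s=0).
K_p = lim_{s→0} G(s) = 3 / (18·20) = 1/120.
e_ss = 1/(1 + K_p) = 1/(121/120) = 120/121.

120/121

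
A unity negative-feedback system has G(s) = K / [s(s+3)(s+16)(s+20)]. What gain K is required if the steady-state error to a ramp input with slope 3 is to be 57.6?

50

The open loop has one pole at the origin → type 1 system.
K_v = lim_{s→0} s·G(s) = K / (3·16·20) = (1/960)·K.
e_ss = 3/K_v = 57.6 ⇒ K_v = 5/96 ⇒ K = (5/96)/(1/960) = 50.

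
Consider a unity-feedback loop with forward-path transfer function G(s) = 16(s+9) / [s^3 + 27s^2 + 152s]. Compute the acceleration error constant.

The denominator has no term below 152s — 1 pole at s=0, type 1.
K_a = lim_{s→0} s^2·G(s) = 0 (the extra factor of s kills the finite limit).

0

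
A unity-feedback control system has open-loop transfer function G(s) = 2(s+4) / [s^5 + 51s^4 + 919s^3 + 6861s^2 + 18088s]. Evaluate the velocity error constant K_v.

1/2261

Lowest-order denominator term is 18088s, so the open loop has 1 pole at the origin → type 1 system.
K_v = lim_{s→0} s·G(s) = 2·4 / 18088 = 1/2261.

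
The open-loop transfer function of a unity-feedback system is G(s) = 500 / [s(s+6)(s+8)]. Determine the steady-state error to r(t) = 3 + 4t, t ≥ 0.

0.384

System type = 1 (one pole at s=0). By superposition:
  • 3: tracked with zero error.
  • 4t: e_ss = 4/K_v with K_v=125/12 → 0.384.
Total e_ss = 0.384.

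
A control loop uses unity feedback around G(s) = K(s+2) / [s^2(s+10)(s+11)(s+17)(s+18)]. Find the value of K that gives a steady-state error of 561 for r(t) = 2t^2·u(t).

G(s) has two factors of s in the denominator, so the system is type 2.
K_a = lim_{s→0} s^2·G(s) = K·2 / (10·11·17·18) = (1/16830)·K.
e_ss = 4/K_a = 561 ⇒ K_a = 4/561 ⇒ K = (4/561)/(1/16830) = 120.

120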